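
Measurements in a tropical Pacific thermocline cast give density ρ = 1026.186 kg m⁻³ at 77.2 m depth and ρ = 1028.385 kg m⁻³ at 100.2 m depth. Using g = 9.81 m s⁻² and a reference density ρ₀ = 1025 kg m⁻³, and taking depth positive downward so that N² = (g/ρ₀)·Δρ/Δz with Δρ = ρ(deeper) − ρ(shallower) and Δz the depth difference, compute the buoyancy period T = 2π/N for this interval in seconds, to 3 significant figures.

Δρ = 1028.385 − 1026.186 = 2.199 kg m⁻³ over Δz = 100.2 − 77.2 = 23 m.
N² = (9.81/1025) × (2.199/23) = 9.1505 × 10⁻⁴ s⁻².
N = √(9.1505 × 10⁻⁴) = 0.030250 rad s⁻¹, so T = 2π/N = 207.71 s ≈ 208 s.
Since Δρ > 0 the layer is stably stratified.

208 s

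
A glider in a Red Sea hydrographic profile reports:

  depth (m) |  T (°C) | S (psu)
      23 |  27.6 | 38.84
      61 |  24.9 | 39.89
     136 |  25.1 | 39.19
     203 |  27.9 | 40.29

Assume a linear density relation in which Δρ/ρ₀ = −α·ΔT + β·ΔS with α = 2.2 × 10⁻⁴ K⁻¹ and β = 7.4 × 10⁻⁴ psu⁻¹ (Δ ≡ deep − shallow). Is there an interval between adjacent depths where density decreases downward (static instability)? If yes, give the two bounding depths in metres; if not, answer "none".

Evaluate Δρ/ρ₀ = −αΔT + βΔS across each adjacent pair:
  23–61 m: −αΔT+βΔS = −(2.2 × 10⁻⁴)(-2.7)+(7.4 × 10⁻⁴)(+1.05) = 1.4 × 10⁻³ → stable
  61–136 m: −αΔT+βΔS = −(2.2 × 10⁻⁴)(+0.2)+(7.4 × 10⁻⁴)(-0.70) = -5.6 × 10⁻⁴ → UNSTABLE
  136–203 m: −αΔT+βΔS = −(2.2 × 10⁻⁴)(+2.8)+(7.4 × 10⁻⁴)(+1.10) = 2.0 × 10⁻⁴ → stable
The 61–136 m interval has Δρ < 0: lighter water underlies denser water.

61–136 m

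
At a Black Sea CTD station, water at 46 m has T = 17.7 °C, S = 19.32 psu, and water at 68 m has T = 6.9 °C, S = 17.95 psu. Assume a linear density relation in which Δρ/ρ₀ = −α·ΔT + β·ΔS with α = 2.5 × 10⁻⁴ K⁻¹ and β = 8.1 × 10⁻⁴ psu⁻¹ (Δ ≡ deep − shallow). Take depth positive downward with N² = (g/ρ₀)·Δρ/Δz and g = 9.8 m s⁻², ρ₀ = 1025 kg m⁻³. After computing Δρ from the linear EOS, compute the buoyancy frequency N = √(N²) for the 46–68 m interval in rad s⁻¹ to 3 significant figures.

0.0266 rad s⁻¹

ΔT = -10.8 K, ΔS = -1.37 psu (deep − shallow).
Δρ/ρ₀ = −αΔT + βΔS = 2.70 × 10⁻³ − 1.1097 × 10⁻³ = 1.5903 × 10⁻³, so Δρ ≈ 1.630 kg m⁻³.
N² = (g/ρ₀)·Δρ/Δz = g·(Δρ/ρ₀)/Δz = 9.8 × 1.5903 × 10⁻³ / 22 = 7.0841 × 10⁻⁴ s⁻².
N = √(7.0841 × 10⁻⁴) = 0.026616 rad s⁻¹ ≈ 0.0266 rad s⁻¹.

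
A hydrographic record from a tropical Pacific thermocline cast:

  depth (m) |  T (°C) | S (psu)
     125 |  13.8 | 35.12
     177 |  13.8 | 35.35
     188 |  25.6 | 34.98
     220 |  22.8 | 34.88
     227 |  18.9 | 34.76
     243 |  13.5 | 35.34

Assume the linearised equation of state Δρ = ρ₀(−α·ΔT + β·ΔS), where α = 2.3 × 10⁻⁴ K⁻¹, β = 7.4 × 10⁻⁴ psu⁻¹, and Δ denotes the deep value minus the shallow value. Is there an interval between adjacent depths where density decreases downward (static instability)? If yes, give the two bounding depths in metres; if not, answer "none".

Evaluate Δρ/ρ₀ = −αΔT + βΔS across each adjacent pair:
  125–177 m: −αΔT+βΔS = −(2.3 × 10⁻⁴)(+0.0)+(7.4 × 10⁻⁴)(+0.23) = 1.7 × 10⁻⁴ → stable
  177–188 m: −αΔT+βΔS = −(2.3 × 10⁻⁴)(+11.8)+(7.4 × 10⁻⁴)(-0.37) = -3.0 × 10⁻³ → UNSTABLE
  188–220 m: −αΔT+βΔS = −(2.3 × 10⁻⁴)(-2.8)+(7.4 × 10⁻⁴)(-0.10) = 5.7 × 10⁻⁴ → stable
  220–227 m: −αΔT+βΔS = −(2.3 × 10⁻⁴)(-3.9)+(7.4 × 10⁻⁴)(-0.12) = 8.1 × 10⁻⁴ → stable
  227–243 m: −αΔT+βΔS = −(2.3 × 10⁻⁴)(-5.4)+(7.4 × 10⁻⁴)(+0.58) = 1.7 × 10⁻³ → stable
The 177–188 m interval has Δρ < 0: lighter water underlies denser water.

177–188 m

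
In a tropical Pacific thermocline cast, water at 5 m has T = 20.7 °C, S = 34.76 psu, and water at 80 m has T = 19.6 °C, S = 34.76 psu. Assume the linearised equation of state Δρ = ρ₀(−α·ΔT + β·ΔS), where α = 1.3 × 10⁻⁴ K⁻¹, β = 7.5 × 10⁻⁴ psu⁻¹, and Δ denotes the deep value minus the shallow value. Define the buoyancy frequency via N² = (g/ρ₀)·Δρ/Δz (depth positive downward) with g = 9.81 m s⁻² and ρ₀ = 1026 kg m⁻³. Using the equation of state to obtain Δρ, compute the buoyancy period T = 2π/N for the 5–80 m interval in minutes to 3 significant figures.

24.2 min

ΔT = -1.1 K, ΔS = +0.00 psu (deep − shallow).
Δρ/ρ₀ = −αΔT + βΔS = 1.43 × 10⁻⁴ + 0 = 1.43 × 10⁻⁴, so Δρ ≈ 0.1467 kg m⁻³.
N² = (g/ρ₀)·Δρ/Δz = g·(Δρ/ρ₀)/Δz = 9.81 × 1.43 × 10⁻⁴ / 75 = 1.8704 × 10⁻⁵ s⁻².
N = √(1.8704 × 10⁻⁵) = 4.3248 × 10⁻³ rad s⁻¹ → T = 2π/N = 1.4528 × 10³ s = 24.213 min ≈ 24.2 min.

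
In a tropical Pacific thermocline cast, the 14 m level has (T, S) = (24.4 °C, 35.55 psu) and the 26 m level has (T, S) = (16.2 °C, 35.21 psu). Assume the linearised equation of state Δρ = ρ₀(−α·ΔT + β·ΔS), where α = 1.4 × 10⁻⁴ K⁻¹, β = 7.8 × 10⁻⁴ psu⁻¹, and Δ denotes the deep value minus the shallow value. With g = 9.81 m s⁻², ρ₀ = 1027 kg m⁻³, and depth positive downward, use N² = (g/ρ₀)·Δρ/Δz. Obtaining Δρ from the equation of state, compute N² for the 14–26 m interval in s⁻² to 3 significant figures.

ΔT = -8.2 K, ΔS = -0.34 psu (deep − shallow).
Δρ/ρ₀ = −αΔT + βΔS = 1.148 × 10⁻³ − 2.652 × 10⁻⁴ = 8.828 × 10⁻⁴, so Δρ ≈ 0.9066 kg m⁻³.
N² = (g/ρ₀)·Δρ/Δz = g·(Δρ/ρ₀)/Δz = 9.81 × 8.828 × 10⁻⁴ / 12 = 7.2169 × 10⁻⁴ s⁻² ≈ 7.22 × 10⁻⁴ s⁻².

7.22 × 10⁻⁴ s⁻²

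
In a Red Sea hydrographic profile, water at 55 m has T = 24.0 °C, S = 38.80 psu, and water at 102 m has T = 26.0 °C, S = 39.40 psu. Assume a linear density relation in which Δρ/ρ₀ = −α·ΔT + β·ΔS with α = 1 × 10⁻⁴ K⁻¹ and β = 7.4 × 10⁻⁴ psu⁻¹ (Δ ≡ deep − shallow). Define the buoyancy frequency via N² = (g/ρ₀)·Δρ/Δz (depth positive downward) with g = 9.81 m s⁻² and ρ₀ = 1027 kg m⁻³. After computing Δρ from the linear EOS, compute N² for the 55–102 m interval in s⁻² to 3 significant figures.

5.09 × 10⁻⁵ s⁻²

ΔT = +2.0 K, ΔS = +0.60 psu (deep − shallow).
Δρ/ρ₀ = −αΔT + βΔS = -2.00 × 10⁻⁴ + 4.44 × 10⁻⁴ = 2.44 × 10⁻⁴, so Δρ ≈ 0.2506 kg m⁻³.
N² = (g/ρ₀)·Δρ/Δz = g·(Δρ/ρ₀)/Δz = 9.81 × 2.44 × 10⁻⁴ / 47 = 5.0929 × 10⁻⁵ s⁻² ≈ 5.09 × 10⁻⁵ s⁻².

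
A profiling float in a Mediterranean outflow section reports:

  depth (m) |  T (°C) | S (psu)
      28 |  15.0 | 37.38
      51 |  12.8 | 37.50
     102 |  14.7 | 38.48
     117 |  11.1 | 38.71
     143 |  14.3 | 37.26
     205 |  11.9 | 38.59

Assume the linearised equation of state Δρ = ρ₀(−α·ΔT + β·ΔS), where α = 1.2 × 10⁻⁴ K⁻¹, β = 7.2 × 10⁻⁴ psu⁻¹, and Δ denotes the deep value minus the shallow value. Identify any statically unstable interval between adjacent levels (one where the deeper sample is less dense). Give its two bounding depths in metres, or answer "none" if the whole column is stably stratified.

117–143 m

Evaluate Δρ/ρ₀ = −αΔT + βΔS across each adjacent pair:
  28–51 m: −αΔT+βΔS = −(1.2 × 10⁻⁴)(-2.2)+(7.2 × 10⁻⁴)(+0.12) = 3.5 × 10⁻⁴ → stable
  51–102 m: −αΔT+βΔS = −(1.2 × 10⁻⁴)(+1.9)+(7.2 × 10⁻⁴)(+0.98) = 4.8 × 10⁻⁴ → stable
  102–117 m: −αΔT+βΔS = −(1.2 × 10⁻⁴)(-3.6)+(7.2 × 10⁻⁴)(+0.23) = 6.0 × 10⁻⁴ → stable
  117–143 m: −αΔT+βΔS = −(1.2 × 10⁻⁴)(+3.2)+(7.2 × 10⁻⁴)(-1.45) = -1.4 × 10⁻³ → UNSTABLE
  143–205 m: −αΔT+βΔS = −(1.2 × 10⁻⁴)(-2.4)+(7.2 × 10⁻⁴)(+1.33) = 1.2 × 10⁻³ → stable
The 117–143 m interval has Δρ < 0: lighter water underlies denser water.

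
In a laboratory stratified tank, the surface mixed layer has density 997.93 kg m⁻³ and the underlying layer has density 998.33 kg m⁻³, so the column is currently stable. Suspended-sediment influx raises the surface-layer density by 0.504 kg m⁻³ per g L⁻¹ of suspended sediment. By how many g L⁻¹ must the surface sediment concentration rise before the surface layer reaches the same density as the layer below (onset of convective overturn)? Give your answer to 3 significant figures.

0.794 g L⁻¹

Density deficit of the surface layer: 998.33 − 997.93 = 0.4 kg m⁻³.
Required change = 0.4 / 0.504 = 0.794 g L⁻¹.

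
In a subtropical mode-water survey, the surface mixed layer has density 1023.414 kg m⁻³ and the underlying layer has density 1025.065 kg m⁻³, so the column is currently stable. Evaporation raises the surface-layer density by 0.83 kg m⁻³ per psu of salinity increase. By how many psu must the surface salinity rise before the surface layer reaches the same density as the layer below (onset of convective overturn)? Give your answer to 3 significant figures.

1.99 psu

Density deficit of the surface layer: 1025.065 − 1023.414 = 1.651 kg m⁻³.
Required change = 1.651 / 0.83 = 1.99 psu.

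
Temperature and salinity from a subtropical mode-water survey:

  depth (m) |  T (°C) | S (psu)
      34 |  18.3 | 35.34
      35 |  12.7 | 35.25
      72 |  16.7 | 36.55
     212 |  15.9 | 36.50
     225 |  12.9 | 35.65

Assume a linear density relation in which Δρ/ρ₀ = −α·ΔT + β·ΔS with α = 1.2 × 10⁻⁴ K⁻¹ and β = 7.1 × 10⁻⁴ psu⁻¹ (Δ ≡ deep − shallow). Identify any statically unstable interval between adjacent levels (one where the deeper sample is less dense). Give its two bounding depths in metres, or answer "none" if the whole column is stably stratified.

Evaluate Δρ/ρ₀ = −αΔT + βΔS across each adjacent pair:
  34–35 m: −αΔT+βΔS = −(1.2 × 10⁻⁴)(-5.6)+(7.1 × 10⁻⁴)(-0.09) = 6.1 × 10⁻⁴ → stable
  35–72 m: −αΔT+βΔS = −(1.2 × 10⁻⁴)(+4.0)+(7.1 × 10⁻⁴)(+1.30) = 4.4 × 10⁻⁴ → stable
  72–212 m: −αΔT+βΔS = −(1.2 × 10⁻⁴)(-0.8)+(7.1 × 10⁻⁴)(-0.05) = 6.1 × 10⁻⁵ → stable
  212–225 m: −αΔT+βΔS = −(1.2 × 10⁻⁴)(-3.0)+(7.1 × 10⁻⁴)(-0.85) = -2.4 × 10⁻⁴ → UNSTABLE
The 212–225 m interval has Δρ < 0: lighter water underlies denser water.

212–225 m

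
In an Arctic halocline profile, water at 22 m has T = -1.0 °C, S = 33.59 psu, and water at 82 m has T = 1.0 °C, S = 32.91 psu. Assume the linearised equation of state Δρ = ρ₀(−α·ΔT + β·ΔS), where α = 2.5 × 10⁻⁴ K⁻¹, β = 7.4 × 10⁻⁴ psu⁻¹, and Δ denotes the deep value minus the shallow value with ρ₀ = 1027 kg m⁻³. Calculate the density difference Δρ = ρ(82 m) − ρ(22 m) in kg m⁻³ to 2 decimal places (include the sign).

ΔT = +2.0 K, ΔS = -0.68 psu (deep − shallow).
Δρ/ρ₀ = −(2.5 × 10⁻⁴)(+2.0) + (7.4 × 10⁻⁴)(-0.68) = -1.0032 × 10⁻³.
Δρ = 1027 × (-1.0032 × 10⁻³) = -1.03 kg m⁻³.
Negative Δρ: lighter below, statically unstable.

-1.03 kg m⁻³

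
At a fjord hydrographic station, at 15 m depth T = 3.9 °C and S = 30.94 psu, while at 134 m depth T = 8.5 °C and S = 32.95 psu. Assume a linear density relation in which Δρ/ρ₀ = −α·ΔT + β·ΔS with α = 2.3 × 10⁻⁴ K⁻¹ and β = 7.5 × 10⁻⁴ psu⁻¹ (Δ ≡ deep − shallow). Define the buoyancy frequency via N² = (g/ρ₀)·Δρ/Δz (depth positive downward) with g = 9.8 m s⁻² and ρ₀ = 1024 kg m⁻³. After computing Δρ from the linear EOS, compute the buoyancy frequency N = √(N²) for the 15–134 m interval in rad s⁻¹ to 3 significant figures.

6.08 × 10⁻³ rad s⁻¹

ΔT = +4.6 K, ΔS = +2.01 psu (deep − shallow).
Δρ/ρ₀ = −αΔT + βΔS = -1.058 × 10⁻³ + 1.5075 × 10⁻³ = 4.495 × 10⁻⁴, so Δρ ≈ 0.4603 kg m⁻³.
N² = (g/ρ₀)·Δρ/Δz = g·(Δρ/ρ₀)/Δz = 9.8 × 4.495 × 10⁻⁴ / 119 = 3.7018 × 10⁻⁵ s⁻².
N = √(3.7018 × 10⁻⁵) = 6.0842 × 10⁻³ rad s⁻¹ ≈ 6.08 × 10⁻³ rad s⁻¹.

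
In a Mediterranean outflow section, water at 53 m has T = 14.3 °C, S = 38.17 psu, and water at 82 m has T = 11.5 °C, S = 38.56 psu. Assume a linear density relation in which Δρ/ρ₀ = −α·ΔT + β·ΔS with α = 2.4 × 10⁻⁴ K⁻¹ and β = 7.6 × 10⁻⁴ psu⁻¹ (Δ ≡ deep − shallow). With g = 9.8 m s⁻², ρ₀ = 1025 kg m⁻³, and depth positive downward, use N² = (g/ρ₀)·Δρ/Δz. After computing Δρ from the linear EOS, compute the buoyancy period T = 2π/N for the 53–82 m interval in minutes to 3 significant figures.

5.79 min

ΔT = -2.8 K, ΔS = +0.39 psu (deep − shallow).
Δρ/ρ₀ = −αΔT + βΔS = 6.72 × 10⁻⁴ + 2.964 × 10⁻⁴ = 9.684 × 10⁻⁴, so Δρ ≈ 0.9926 kg m⁻³.
N² = (g/ρ₀)·Δρ/Δz = g·(Δρ/ρ₀)/Δz = 9.8 × 9.684 × 10⁻⁴ / 29 = 3.2725 × 10⁻⁴ s⁻².
N = √(3.2725 × 10⁻⁴) = 0.018090 rad s⁻¹ → T = 2π/N = 347.33 s = 5.7888 min ≈ 5.79 min.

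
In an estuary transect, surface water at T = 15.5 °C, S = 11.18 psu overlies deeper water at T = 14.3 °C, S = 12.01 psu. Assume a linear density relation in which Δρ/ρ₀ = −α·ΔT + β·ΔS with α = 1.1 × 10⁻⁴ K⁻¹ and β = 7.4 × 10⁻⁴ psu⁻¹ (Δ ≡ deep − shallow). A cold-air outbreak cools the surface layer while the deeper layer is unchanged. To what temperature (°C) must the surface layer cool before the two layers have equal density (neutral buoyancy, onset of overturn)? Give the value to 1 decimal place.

Neutral buoyancy requires Δρ = 0, i.e. −α(T_deep − T_surf′) + β(S_deep − S_surf) = 0.
T_surf′ = T_deep − (β/α)·ΔS = 14.3 − (7.4 × 10⁻⁴/1.1 × 10⁻⁴)·(+0.83) = 8.716 °C.
Cooling required: 15.5 − (8.716) = 6.784 °C.

8.7 °C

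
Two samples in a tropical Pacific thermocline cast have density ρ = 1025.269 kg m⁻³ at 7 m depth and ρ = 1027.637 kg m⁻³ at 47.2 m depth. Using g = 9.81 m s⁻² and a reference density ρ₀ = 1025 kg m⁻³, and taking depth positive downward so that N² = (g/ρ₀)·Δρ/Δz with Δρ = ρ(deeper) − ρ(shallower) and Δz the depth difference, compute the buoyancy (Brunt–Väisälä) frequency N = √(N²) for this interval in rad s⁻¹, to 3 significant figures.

0.0237 rad s⁻¹

Δρ = 1027.637 − 1025.269 = 2.368 kg m⁻³ over Δz = 47.2 − 7 = 40.2 m.
N² = (9.81/1025) × (2.368/40.2) = 5.6377 × 10⁻⁴ s⁻².
N = √(5.6377 × 10⁻⁴) = 0.023744 rad s⁻¹ ≈ 0.0237 rad s⁻¹.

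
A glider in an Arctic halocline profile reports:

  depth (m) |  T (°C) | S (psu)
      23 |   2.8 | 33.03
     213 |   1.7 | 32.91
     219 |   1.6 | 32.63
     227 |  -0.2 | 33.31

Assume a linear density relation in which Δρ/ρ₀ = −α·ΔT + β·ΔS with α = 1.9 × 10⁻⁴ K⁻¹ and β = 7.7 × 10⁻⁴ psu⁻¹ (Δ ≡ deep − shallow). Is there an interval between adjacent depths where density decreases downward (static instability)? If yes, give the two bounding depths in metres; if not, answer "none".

Evaluate Δρ/ρ₀ = −αΔT + βΔS across each adjacent pair:
  23–213 m: −αΔT+βΔS = −(1.9 × 10⁻⁴)(-1.1)+(7.7 × 10⁻⁴)(-0.12) = 1.2 × 10⁻⁴ → stable
  213–219 m: −αΔT+βΔS = −(1.9 × 10⁻⁴)(-0.1)+(7.7 × 10⁻⁴)(-0.28) = -2.0 × 10⁻⁴ → UNSTABLE
  219–227 m: −αΔT+βΔS = −(1.9 × 10⁻⁴)(-1.8)+(7.7 × 10⁻⁴)(+0.68) = 8.7 × 10⁻⁴ → stable
The 213–219 m interval has Δρ < 0: lighter water underlies denser water.

213–219 m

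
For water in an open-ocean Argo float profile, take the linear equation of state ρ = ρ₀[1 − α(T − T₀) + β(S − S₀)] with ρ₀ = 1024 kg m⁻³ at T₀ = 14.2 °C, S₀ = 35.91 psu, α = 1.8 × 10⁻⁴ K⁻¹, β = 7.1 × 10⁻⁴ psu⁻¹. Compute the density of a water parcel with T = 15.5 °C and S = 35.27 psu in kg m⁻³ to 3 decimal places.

T − T₀ = +1.3 K, S − S₀ = -0.64 psu.
Bracket = 1 − α·(+1.3) + β·(-0.64) = 1 + (-6.884 × 10⁻⁴) = 0.9993116.
ρ = 1024 × 0.9993116 = 1023.295 kg m⁻³.

1023.295 kg m⁻³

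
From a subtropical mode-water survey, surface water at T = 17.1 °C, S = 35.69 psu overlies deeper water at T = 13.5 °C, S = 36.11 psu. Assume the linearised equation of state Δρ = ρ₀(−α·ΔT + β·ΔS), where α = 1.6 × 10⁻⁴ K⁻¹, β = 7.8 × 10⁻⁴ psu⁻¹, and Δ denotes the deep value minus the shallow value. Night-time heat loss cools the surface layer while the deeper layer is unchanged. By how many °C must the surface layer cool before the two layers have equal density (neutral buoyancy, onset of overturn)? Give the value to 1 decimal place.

5.6 °C

Neutral buoyancy requires Δρ = 0, i.e. −α(T_deep − T_surf′) + β(S_deep − S_surf) = 0.
T_surf′ = T_deep − (β/α)·ΔS = 13.5 − (7.8 × 10⁻⁴/1.6 × 10⁻⁴)·(+0.42) = 11.453 °C.
Cooling required: 17.1 − (11.453) = 5.647 °C.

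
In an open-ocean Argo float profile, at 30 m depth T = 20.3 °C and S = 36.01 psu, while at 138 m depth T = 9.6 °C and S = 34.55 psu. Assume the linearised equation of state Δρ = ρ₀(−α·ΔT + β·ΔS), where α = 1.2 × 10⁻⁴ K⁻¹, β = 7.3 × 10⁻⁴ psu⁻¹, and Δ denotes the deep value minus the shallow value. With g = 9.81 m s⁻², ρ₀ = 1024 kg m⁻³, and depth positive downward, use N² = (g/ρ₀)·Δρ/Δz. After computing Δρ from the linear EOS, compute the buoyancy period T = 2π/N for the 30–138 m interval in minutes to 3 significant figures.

23.5 min

ΔT = -10.7 K, ΔS = -1.46 psu (deep − shallow).
Δρ/ρ₀ = −αΔT + βΔS = 1.284 × 10⁻³ − 1.0658 × 10⁻³ = 2.182 × 10⁻⁴, so Δρ ≈ 0.2234 kg m⁻³.
N² = (g/ρ₀)·Δρ/Δz = g·(Δρ/ρ₀)/Δz = 9.81 × 2.182 × 10⁻⁴ / 108 = 1.9820 × 10⁻⁵ s⁻².
N = √(1.9820 × 10⁻⁵) = 4.4520 × 10⁻³ rad s⁻¹ → T = 2π/N = 1.4113 × 10³ s = 23.522 min ≈ 23.5 min.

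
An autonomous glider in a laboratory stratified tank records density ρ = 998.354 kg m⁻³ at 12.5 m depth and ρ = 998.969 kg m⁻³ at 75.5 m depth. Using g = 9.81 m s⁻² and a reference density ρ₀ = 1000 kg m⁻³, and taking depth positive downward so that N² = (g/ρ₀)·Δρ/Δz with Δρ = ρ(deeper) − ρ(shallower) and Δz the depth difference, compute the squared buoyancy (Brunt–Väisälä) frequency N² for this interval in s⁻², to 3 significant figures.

9.58 × 10⁻⁵ s⁻²

Δρ = 998.969 − 998.354 = 0.615 kg m⁻³ over Δz = 75.5 − 12.5 = 63 m.
N² = (9.81/1000) × (0.615/63) = 9.5764 × 10⁻⁵ s⁻² ≈ 9.58 × 10⁻⁵ s⁻².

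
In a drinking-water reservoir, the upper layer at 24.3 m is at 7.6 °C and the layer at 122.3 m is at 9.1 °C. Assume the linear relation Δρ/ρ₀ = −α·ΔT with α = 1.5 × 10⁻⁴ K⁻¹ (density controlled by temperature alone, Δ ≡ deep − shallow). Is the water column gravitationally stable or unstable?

unstable

ΔT = 9.1 − 7.6 = +1.5 K, so Δρ/ρ₀ = −αΔT = -2.25 × 10⁻⁴.
Δρ/ρ₀ < 0, so Δρ < 0: deeper water is lighter → statically unstable; the column would overturn.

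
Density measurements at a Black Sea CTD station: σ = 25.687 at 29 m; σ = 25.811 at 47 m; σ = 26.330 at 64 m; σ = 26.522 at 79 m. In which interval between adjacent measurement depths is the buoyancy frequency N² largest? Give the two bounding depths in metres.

Compute the density gradient over each adjacent pair:
  29–47 m: Δρ/Δz = 0.124/18 = 6.9 × 10⁻³ kg m⁻⁴
  47–64 m: Δρ/Δz = 0.519/17 = 0.031 kg m⁻⁴
  64–79 m: Δρ/Δz = 0.192/15 = 0.013 kg m⁻⁴
The largest gradient is in the 47–64 m interval — the pycnocline.

47–64 m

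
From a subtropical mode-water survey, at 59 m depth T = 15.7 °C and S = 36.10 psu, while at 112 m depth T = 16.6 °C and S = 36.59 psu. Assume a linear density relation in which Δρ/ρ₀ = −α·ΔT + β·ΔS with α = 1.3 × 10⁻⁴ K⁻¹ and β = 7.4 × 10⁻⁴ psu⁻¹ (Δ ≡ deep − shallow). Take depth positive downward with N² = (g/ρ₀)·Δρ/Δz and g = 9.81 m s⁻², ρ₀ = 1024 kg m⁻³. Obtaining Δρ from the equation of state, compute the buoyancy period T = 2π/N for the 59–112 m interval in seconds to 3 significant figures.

932 s

ΔT = +0.9 K, ΔS = +0.49 psu (deep − shallow).
Δρ/ρ₀ = −αΔT + βΔS = -1.17 × 10⁻⁴ + 3.626 × 10⁻⁴ = 2.456 × 10⁻⁴, so Δρ ≈ 0.2515 kg m⁻³.
N² = (g/ρ₀)·Δρ/Δz = g·(Δρ/ρ₀)/Δz = 9.81 × 2.456 × 10⁻⁴ / 53 = 4.5459 × 10⁻⁵ s⁻².
N = √(4.5459 × 10⁻⁵) = 6.7423 × 10⁻³ rad s⁻¹ → T = 2π/N = 931.91 s ≈ 932 s.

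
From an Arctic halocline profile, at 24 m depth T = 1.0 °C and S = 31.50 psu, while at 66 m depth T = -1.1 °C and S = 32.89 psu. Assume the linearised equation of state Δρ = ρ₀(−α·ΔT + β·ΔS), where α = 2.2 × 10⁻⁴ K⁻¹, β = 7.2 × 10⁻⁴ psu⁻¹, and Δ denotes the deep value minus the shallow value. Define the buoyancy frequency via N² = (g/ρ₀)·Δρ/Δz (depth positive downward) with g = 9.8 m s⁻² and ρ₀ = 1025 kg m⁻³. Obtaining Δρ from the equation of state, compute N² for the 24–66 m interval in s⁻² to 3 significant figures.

3.41 × 10⁻⁴ s⁻²

ΔT = -2.1 K, ΔS = +1.39 psu (deep − shallow).
Δρ/ρ₀ = −αΔT + βΔS = 4.62 × 10⁻⁴ + 1.0008 × 10⁻³ = 1.4628 × 10⁻³, so Δρ ≈ 1.499 kg m⁻³.
N² = (g/ρ₀)·Δρ/Δz = g·(Δρ/ρ₀)/Δz = 9.8 × 1.4628 × 10⁻³ / 42 = 3.4132 × 10⁻⁴ s⁻² ≈ 3.41 × 10⁻⁴ s⁻².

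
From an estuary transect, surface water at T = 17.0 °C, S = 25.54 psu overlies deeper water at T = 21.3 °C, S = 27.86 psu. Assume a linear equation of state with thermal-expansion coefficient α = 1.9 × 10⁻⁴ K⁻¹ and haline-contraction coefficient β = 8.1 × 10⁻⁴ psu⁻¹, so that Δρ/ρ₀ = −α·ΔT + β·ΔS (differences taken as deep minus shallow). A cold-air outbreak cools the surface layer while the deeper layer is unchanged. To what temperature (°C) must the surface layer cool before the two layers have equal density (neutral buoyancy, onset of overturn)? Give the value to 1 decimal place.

11.4 °C

Neutral buoyancy requires Δρ = 0, i.e. −α(T_deep − T_surf′) + β(S_deep − S_surf) = 0.
T_surf′ = T_deep − (β/α)·ΔS = 21.3 − (8.1 × 10⁻⁴/1.9 × 10⁻⁴)·(+2.32) = 11.409 °C.
Cooling required: 17.0 − (11.409) = 5.591 °C.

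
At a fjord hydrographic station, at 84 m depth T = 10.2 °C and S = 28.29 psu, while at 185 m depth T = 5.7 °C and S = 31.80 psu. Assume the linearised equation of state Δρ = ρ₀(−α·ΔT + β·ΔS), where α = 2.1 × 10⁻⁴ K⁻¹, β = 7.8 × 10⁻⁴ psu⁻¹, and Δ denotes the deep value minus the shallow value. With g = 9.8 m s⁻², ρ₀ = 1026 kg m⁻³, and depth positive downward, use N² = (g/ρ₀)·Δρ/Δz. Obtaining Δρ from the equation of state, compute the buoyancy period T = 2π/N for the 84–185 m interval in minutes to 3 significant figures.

ΔT = -4.5 K, ΔS = +3.51 psu (deep − shallow).
Δρ/ρ₀ = −αΔT + βΔS = 9.45 × 10⁻⁴ + 2.7378 × 10⁻³ = 3.6828 × 10⁻³, so Δρ ≈ 3.779 kg m⁻³.
N² = (g/ρ₀)·Δρ/Δz = g·(Δρ/ρ₀)/Δz = 9.8 × 3.6828 × 10⁻³ / 101 = 3.5734 × 10⁻⁴ s⁻².
N = √(3.5734 × 10⁻⁴) = 0.018903 rad s⁻¹ → T = 2π/N = 332.39 s = 5.5398 min ≈ 5.54 min.

5.54 min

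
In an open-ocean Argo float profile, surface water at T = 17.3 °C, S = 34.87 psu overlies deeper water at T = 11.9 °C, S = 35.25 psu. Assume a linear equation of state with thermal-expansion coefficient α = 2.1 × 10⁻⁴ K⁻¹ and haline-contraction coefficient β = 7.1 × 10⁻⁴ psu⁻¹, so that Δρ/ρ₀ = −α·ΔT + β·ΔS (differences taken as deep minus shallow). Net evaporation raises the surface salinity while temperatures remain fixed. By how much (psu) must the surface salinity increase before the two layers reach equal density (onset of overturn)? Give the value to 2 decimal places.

Neutral buoyancy requires −α(T_deep − T_surf) + β(S_deep − S_surf′) = 0.
S_surf′ = S_deep − (α/β)·ΔT = 35.25 − (2.1 × 10⁻⁴/7.1 × 10⁻⁴)·(-5.4) = 36.8472 psu.
Increase required: 36.8472 − 34.87 = 1.9772 psu.

1.98 psu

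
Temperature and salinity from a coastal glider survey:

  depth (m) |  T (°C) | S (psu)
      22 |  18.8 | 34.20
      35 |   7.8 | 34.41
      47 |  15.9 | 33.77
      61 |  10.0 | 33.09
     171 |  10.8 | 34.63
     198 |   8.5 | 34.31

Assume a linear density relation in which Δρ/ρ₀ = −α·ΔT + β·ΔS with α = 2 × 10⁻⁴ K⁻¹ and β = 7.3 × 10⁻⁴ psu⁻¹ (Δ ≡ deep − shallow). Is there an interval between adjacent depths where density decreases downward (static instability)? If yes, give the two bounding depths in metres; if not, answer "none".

35–47 m

Evaluate Δρ/ρ₀ = −αΔT + βΔS across each adjacent pair:
  22–35 m: −αΔT+βΔS = −(2 × 10⁻⁴)(-11.0)+(7.3 × 10⁻⁴)(+0.21) = 2.4 × 10⁻³ → stable
  35–47 m: −αΔT+βΔS = −(2 × 10⁻⁴)(+8.1)+(7.3 × 10⁻⁴)(-0.64) = -2.1 × 10⁻³ → UNSTABLE
  47–61 m: −αΔT+βΔS = −(2 × 10⁻⁴)(-5.9)+(7.3 × 10⁻⁴)(-0.68) = 6.8 × 10⁻⁴ → stable
  61–171 m: −αΔT+βΔS = −(2 × 10⁻⁴)(+0.8)+(7.3 × 10⁻⁴)(+1.54) = 9.6 × 10⁻⁴ → stable
  171–198 m: −αΔT+βΔS = −(2 × 10⁻⁴)(-2.3)+(7.3 × 10⁻⁴)(-0.32) = 2.3 × 10⁻⁴ → stable
The 35–47 m interval has Δρ < 0: lighter water underlies denser water.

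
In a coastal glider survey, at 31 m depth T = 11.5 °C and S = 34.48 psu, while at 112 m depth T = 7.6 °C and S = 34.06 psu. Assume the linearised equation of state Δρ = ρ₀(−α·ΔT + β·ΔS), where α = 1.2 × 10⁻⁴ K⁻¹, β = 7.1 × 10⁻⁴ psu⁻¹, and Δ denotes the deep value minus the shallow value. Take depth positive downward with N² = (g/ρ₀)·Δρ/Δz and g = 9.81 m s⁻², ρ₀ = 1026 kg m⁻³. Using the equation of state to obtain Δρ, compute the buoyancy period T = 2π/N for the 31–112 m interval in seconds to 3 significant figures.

1.39 × 10³ s

ΔT = -3.9 K, ΔS = -0.42 psu (deep − shallow).
Δρ/ρ₀ = −αΔT + βΔS = 4.68 × 10⁻⁴ − 2.982 × 10⁻⁴ = 1.698 × 10⁻⁴, so Δρ ≈ 0.1742 kg m⁻³.
N² = (g/ρ₀)·Δρ/Δz = g·(Δρ/ρ₀)/Δz = 9.81 × 1.698 × 10⁻⁴ / 81 = 2.0565 × 10⁻⁵ s⁻².
N = √(2.0565 × 10⁻⁵) = 4.5349 × 10⁻³ rad s⁻¹ → T = 2π/N = 1.3855 × 10³ s ≈ 1.39 × 10³ s.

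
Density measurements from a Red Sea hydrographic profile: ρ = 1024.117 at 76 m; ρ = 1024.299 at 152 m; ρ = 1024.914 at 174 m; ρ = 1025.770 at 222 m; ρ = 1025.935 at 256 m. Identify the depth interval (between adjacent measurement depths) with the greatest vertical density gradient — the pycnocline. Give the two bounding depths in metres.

152–174 m

Compute the density gradient over each adjacent pair:
  76–152 m: Δρ/Δz = 0.182/76 = 2.4 × 10⁻³ kg m⁻⁴
  152–174 m: Δρ/Δz = 0.615/22 = 0.028 kg m⁻⁴
  174–222 m: Δρ/Δz = 0.856/48 = 0.018 kg m⁻⁴
  222–256 m: Δρ/Δz = 0.165/34 = 4.9 × 10⁻³ kg m⁻⁴
The largest gradient is in the 152–174 m interval — the pycnocline.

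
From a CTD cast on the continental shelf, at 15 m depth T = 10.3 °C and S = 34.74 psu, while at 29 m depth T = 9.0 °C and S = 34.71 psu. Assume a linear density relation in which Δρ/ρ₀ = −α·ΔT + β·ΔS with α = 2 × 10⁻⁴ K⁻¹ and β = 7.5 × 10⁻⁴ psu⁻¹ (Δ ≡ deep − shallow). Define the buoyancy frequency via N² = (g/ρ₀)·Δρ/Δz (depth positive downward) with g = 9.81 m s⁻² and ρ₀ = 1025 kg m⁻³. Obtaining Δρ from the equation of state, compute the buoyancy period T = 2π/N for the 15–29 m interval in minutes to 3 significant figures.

8.12 min

ΔT = -1.3 K, ΔS = -0.03 psu (deep − shallow).
Δρ/ρ₀ = −αΔT + βΔS = 2.60 × 10⁻⁴ − 2.25 × 10⁻⁵ = 2.375 × 10⁻⁴, so Δρ ≈ 0.2434 kg m⁻³.
N² = (g/ρ₀)·Δρ/Δz = g·(Δρ/ρ₀)/Δz = 9.81 × 2.375 × 10⁻⁴ / 14 = 1.6642 × 10⁻⁴ s⁻².
N = √(1.6642 × 10⁻⁴) = 0.012900 rad s⁻¹ → T = 2π/N = 487.07 s = 8.1178 min ≈ 8.12 min.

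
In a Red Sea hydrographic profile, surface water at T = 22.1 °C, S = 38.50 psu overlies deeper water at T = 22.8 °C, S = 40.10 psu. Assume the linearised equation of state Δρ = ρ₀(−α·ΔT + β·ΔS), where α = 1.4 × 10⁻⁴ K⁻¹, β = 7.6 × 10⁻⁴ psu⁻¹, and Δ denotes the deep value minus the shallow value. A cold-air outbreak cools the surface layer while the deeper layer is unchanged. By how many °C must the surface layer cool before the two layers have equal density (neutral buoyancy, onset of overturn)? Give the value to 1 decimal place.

8.0 °C

Neutral buoyancy requires Δρ = 0, i.e. −α(T_deep − T_surf′) + β(S_deep − S_surf) = 0.
T_surf′ = T_deep − (β/α)·ΔS = 22.8 − (7.6 × 10⁻⁴/1.4 × 10⁻⁴)·(+1.60) = 14.114 °C.
Cooling required: 22.1 − (14.114) = 7.986 °C.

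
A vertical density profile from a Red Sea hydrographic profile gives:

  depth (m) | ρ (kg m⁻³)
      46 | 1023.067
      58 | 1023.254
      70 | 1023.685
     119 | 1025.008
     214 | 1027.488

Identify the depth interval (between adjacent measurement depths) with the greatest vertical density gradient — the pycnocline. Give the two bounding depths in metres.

Compute the density gradient over each adjacent pair:
  46–58 m: Δρ/Δz = 0.187/12 = 0.016 kg m⁻⁴
  58–70 m: Δρ/Δz = 0.431/12 = 0.036 kg m⁻⁴
  70–119 m: Δρ/Δz = 1.323/49 = 0.027 kg m⁻⁴
  119–214 m: Δρ/Δz = 2.480/95 = 0.026 kg m⁻⁴
The largest gradient is in the 58–70 m interval — the pycnocline.

58–70 m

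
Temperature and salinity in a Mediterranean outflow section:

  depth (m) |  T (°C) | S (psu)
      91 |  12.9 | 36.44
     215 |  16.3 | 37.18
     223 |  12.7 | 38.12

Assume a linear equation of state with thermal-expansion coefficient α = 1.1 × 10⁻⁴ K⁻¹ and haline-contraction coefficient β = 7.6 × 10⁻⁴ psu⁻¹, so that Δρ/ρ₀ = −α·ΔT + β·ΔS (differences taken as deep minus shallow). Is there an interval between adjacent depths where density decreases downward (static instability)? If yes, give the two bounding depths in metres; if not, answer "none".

none

Evaluate Δρ/ρ₀ = −αΔT + βΔS across each adjacent pair:
  91–215 m: −αΔT+βΔS = −(1.1 × 10⁻⁴)(+3.4)+(7.6 × 10⁻⁴)(+0.74) = 1.9 × 10⁻⁴ → stable
  215–223 m: −αΔT+βΔS = −(1.1 × 10⁻⁴)(-3.6)+(7.6 × 10⁻⁴)(+0.94) = 1.1 × 10⁻³ → stable
Every interval has Δρ > 0: the column is stably stratified throughout.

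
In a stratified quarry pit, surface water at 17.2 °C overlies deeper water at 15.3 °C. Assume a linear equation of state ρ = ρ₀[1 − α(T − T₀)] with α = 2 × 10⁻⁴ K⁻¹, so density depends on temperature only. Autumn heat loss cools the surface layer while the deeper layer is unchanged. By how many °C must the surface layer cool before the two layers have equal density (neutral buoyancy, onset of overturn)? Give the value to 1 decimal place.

1.9 °C

With temperature the only control, equal density requires T_surf′ = T_deep.
T_surf′ = 15.3 °C.
Cooling required: 17.2 − 15.3 = 1.9 °C.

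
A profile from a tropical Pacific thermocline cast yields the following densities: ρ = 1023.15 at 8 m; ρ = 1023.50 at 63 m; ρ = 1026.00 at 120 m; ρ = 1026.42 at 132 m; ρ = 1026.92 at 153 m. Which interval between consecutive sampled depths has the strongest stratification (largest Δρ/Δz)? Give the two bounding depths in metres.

Compute the density gradient over each adjacent pair:
  8–63 m: Δρ/Δz = 0.35/55 = 6.4 × 10⁻³ kg m⁻⁴
  63–120 m: Δρ/Δz = 2.50/57 = 0.044 kg m⁻⁴
  120–132 m: Δρ/Δz = 0.42/12 = 0.035 kg m⁻⁴
  132–153 m: Δρ/Δz = 0.50/21 = 0.024 kg m⁻⁴
The largest gradient is in the 63–120 m interval — the pycnocline.

63–120 m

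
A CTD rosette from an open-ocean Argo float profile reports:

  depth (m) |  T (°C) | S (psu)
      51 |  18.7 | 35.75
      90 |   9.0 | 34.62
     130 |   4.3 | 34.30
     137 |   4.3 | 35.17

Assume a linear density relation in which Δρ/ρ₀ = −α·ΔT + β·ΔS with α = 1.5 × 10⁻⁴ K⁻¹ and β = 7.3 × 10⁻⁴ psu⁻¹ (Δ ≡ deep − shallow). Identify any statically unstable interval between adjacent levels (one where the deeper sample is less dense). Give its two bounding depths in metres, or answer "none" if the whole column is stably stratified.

Evaluate Δρ/ρ₀ = −αΔT + βΔS across each adjacent pair:
  51–90 m: −αΔT+βΔS = −(1.5 × 10⁻⁴)(-9.7)+(7.3 × 10⁻⁴)(-1.13) = 6.3 × 10⁻⁴ → stable
  90–130 m: −αΔT+βΔS = −(1.5 × 10⁻⁴)(-4.7)+(7.3 × 10⁻⁴)(-0.32) = 4.7 × 10⁻⁴ → stable
  130–137 m: −αΔT+βΔS = −(1.5 × 10⁻⁴)(+0.0)+(7.3 × 10⁻⁴)(+0.87) = 6.4 × 10⁻⁴ → stable
Every interval has Δρ > 0: the column is stably stratified throughout.

none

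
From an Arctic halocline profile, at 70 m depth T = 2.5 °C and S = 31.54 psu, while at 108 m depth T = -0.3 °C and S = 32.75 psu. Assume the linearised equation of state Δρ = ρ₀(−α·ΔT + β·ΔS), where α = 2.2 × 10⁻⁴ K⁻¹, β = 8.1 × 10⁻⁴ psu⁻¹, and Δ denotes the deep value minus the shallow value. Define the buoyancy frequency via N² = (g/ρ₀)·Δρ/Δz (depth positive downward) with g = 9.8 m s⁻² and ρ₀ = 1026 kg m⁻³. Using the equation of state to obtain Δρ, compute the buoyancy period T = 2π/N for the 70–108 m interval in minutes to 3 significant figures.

5.16 min

ΔT = -2.8 K, ΔS = +1.21 psu (deep − shallow).
Δρ/ρ₀ = −αΔT + βΔS = 6.16 × 10⁻⁴ + 9.801 × 10⁻⁴ = 1.5961 × 10⁻³, so Δρ ≈ 1.638 kg m⁻³.
N² = (g/ρ₀)·Δρ/Δz = g·(Δρ/ρ₀)/Δz = 9.8 × 1.5961 × 10⁻³ / 38 = 4.1163 × 10⁻⁴ s⁻².
N = √(4.1163 × 10⁻⁴) = 0.020289 rad s⁻¹ → T = 2π/N = 309.68 s = 5.1613 min ≈ 5.16 min.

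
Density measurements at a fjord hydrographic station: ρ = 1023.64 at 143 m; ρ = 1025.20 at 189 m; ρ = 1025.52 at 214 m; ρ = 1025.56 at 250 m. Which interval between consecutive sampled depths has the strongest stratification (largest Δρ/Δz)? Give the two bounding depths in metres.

Compute the density gradient over each adjacent pair:
  143–189 m: Δρ/Δz = 1.56/46 = 0.034 kg m⁻⁴
  189–214 m: Δρ/Δz = 0.32/25 = 0.013 kg m⁻⁴
  214–250 m: Δρ/Δz = 0.04/36 = 1.1 × 10⁻³ kg m⁻⁴
The largest gradient is in the 143–189 m interval — the pycnocline.

143–189 m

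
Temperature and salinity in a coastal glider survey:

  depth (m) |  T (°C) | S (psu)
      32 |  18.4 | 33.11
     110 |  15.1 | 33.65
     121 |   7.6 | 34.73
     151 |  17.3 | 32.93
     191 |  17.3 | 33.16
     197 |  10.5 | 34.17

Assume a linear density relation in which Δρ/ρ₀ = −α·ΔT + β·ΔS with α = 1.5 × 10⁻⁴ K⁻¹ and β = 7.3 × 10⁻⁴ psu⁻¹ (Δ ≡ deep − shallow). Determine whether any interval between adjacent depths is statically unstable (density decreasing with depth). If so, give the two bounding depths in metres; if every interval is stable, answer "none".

Evaluate Δρ/ρ₀ = −αΔT + βΔS across each adjacent pair:
  32–110 m: −αΔT+βΔS = −(1.5 × 10⁻⁴)(-3.3)+(7.3 × 10⁻⁴)(+0.54) = 8.9 × 10⁻⁴ → stable
  110–121 m: −αΔT+βΔS = −(1.5 × 10⁻⁴)(-7.5)+(7.3 × 10⁻⁴)(+1.08) = 1.9 × 10⁻³ → stable
  121–151 m: −αΔT+βΔS = −(1.5 × 10⁻⁴)(+9.7)+(7.3 × 10⁻⁴)(-1.80) = -2.8 × 10⁻³ → UNSTABLE
  151–191 m: −αΔT+βΔS = −(1.5 × 10⁻⁴)(+0.0)+(7.3 × 10⁻⁴)(+0.23) = 1.7 × 10⁻⁴ → stable
  191–197 m: −αΔT+βΔS = −(1.5 × 10⁻⁴)(-6.8)+(7.3 × 10⁻⁴)(+1.01) = 1.8 × 10⁻³ → stable
The 121–151 m interval has Δρ < 0: lighter water underlies denser water.

121–151 m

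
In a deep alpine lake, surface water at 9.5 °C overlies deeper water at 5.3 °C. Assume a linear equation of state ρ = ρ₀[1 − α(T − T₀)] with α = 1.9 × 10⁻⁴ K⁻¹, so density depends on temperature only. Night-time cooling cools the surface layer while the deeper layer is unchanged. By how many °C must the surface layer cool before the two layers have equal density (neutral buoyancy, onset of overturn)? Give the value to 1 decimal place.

With temperature the only control, equal density requires T_surf′ = T_deep.
T_surf′ = 5.3 °C.
Cooling required: 9.5 − 5.3 = 4.2 °C.

4.2 °C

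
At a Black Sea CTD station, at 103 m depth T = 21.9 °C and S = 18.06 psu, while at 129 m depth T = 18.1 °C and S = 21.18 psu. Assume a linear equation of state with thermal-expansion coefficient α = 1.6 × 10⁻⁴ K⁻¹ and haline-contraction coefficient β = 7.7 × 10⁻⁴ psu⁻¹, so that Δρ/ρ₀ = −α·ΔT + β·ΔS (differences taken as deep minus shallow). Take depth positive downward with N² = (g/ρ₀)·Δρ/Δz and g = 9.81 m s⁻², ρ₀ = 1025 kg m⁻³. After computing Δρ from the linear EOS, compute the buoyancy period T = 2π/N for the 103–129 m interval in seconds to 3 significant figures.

186 s

ΔT = -3.8 K, ΔS = +3.12 psu (deep − shallow).
Δρ/ρ₀ = −αΔT + βΔS = 6.08 × 10⁻⁴ + 2.4024 × 10⁻³ = 3.0104 × 10⁻³, so Δρ ≈ 3.086 kg m⁻³.
N² = (g/ρ₀)·Δρ/Δz = g·(Δρ/ρ₀)/Δz = 9.81 × 3.0104 × 10⁻³ / 26 = 1.1358 × 10⁻³ s⁻².
N = √(1.1358 × 10⁻³) = 0.033702 rad s⁻¹ → T = 2π/N = 186.43 s ≈ 186 s.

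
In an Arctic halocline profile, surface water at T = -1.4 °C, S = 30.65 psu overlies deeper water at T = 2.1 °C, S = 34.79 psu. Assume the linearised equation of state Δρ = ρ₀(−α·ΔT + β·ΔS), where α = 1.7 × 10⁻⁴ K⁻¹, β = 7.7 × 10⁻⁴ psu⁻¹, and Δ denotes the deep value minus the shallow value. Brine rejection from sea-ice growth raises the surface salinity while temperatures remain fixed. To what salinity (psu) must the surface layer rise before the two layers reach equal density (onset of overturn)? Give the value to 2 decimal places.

34.02 psu

Neutral buoyancy requires −α(T_deep − T_surf) + β(S_deep − S_surf′) = 0.
S_surf′ = S_deep − (α/β)·ΔT = 34.79 − (1.7 × 10⁻⁴/7.7 × 10⁻⁴)·(+3.5) = 34.0173 psu.
Increase required: 34.0173 − 30.65 = 3.3673 psu.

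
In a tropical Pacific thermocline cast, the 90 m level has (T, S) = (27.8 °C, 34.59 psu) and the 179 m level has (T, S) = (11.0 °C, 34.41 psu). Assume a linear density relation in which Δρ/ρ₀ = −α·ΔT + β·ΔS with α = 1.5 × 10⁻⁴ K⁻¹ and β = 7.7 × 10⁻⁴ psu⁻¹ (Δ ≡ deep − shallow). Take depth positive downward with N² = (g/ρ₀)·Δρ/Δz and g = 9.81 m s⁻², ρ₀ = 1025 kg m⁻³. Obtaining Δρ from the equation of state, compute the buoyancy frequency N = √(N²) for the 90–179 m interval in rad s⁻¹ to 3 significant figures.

ΔT = -16.8 K, ΔS = -0.18 psu (deep − shallow).
Δρ/ρ₀ = −αΔT + βΔS = 2.52 × 10⁻³ − 1.386 × 10⁻⁴ = 2.3814 × 10⁻³, so Δρ ≈ 2.441 kg m⁻³.
N² = (g/ρ₀)·Δρ/Δz = g·(Δρ/ρ₀)/Δz = 9.81 × 2.3814 × 10⁻³ / 89 = 2.6249 × 10⁻⁴ s⁻².
N = √(2.6249 × 10⁻⁴) = 0.016202 rad s⁻¹ ≈ 0.0162 rad s⁻¹.

0.0162 rad s⁻¹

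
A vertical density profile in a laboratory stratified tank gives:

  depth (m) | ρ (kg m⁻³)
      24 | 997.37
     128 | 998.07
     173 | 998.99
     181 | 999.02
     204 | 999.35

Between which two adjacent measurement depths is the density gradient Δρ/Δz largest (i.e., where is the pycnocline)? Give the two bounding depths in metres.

Compute the density gradient over each adjacent pair:
  24–128 m: Δρ/Δz = 0.70/104 = 6.7 × 10⁻³ kg m⁻⁴
  128–173 m: Δρ/Δz = 0.92/45 = 0.020 kg m⁻⁴
  173–181 m: Δρ/Δz = 0.03/8 = 3.7 × 10⁻³ kg m⁻⁴
  181–204 m: Δρ/Δz = 0.33/23 = 0.014 kg m⁻⁴
The largest gradient is in the 128–173 m interval — the pycnocline.

128–173 m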